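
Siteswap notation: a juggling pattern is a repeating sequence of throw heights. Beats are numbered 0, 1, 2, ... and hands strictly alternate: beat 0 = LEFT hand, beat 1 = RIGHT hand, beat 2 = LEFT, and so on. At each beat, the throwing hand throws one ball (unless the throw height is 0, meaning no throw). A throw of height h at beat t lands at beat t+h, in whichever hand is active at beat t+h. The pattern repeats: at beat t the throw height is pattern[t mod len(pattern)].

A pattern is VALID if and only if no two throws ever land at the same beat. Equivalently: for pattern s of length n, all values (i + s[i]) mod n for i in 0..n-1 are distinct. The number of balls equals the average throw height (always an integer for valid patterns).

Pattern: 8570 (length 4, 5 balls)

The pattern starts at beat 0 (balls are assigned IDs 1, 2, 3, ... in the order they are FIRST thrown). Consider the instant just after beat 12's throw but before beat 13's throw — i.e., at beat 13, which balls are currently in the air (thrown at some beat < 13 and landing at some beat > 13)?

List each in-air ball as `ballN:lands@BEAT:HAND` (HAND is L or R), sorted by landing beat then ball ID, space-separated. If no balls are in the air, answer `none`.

Beat 0 (L): throw ball1 h=8 -> lands@8:L; in-air after throw: [b1@8:L]
Beat 1 (R): throw ball2 h=5 -> lands@6:L; in-air after throw: [b2@6:L b1@8:L]
Beat 2 (L): throw ball3 h=7 -> lands@9:R; in-air after throw: [b2@6:L b1@8:L b3@9:R]
Beat 4 (L): throw ball4 h=8 -> lands@12:L; in-air after throw: [b2@6:L b1@8:L b3@9:R b4@12:L]
Beat 5 (R): throw ball5 h=5 -> lands@10:L; in-air after throw: [b2@6:L b1@8:L b3@9:R b5@10:L b4@12:L]
Beat 6 (L): throw ball2 h=7 -> lands@13:R; in-air after throw: [b1@8:L b3@9:R b5@10:L b4@12:L b2@13:R]
Beat 8 (L): throw ball1 h=8 -> lands@16:L; in-air after throw: [b3@9:R b5@10:L b4@12:L b2@13:R b1@16:L]
Beat 9 (R): throw ball3 h=5 -> lands@14:L; in-air after throw: [b5@10:L b4@12:L b2@13:R b3@14:L b1@16:L]
Beat 10 (L): throw ball5 h=7 -> lands@17:R; in-air after throw: [b4@12:L b2@13:R b3@14:L b1@16:L b5@17:R]
Beat 12 (L): throw ball4 h=8 -> lands@20:L; in-air after throw: [b2@13:R b3@14:L b1@16:L b5@17:R b4@20:L]
Beat 13 (R): throw ball2 h=5 -> lands@18:L; in-air after throw: [b3@14:L b1@16:L b5@17:R b2@18:L b4@20:L]

Answer: ball3:lands@14:L ball1:lands@16:L ball5:lands@17:R ball4:lands@20:L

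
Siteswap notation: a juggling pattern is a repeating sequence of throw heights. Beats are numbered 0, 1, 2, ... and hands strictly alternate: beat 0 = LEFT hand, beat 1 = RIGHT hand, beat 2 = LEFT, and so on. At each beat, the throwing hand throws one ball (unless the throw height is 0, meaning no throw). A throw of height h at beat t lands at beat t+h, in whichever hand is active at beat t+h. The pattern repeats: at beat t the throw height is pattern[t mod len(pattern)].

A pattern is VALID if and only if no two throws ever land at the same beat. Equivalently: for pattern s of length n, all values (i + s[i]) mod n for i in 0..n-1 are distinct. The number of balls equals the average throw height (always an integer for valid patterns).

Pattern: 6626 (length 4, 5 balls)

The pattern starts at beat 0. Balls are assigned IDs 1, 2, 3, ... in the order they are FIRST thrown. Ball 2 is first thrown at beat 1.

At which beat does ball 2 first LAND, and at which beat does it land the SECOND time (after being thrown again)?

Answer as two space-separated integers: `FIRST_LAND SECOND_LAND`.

Beat 0 (L): throw ball1 h=6 -> lands@6:L; in-air after throw: [b1@6:L]
Beat 1 (R): throw ball2 h=6 -> lands@7:R; in-air after throw: [b1@6:L b2@7:R]
Beat 2 (L): throw ball3 h=2 -> lands@4:L; in-air after throw: [b3@4:L b1@6:L b2@7:R]
Beat 3 (R): throw ball4 h=6 -> lands@9:R; in-air after throw: [b3@4:L b1@6:L b2@7:R b4@9:R]
Beat 4 (L): throw ball3 h=6 -> lands@10:L; in-air after throw: [b1@6:L b2@7:R b4@9:R b3@10:L]
Beat 5 (R): throw ball5 h=6 -> lands@11:R; in-air after throw: [b1@6:L b2@7:R b4@9:R b3@10:L b5@11:R]
Beat 6 (L): throw ball1 h=2 -> lands@8:L; in-air after throw: [b2@7:R b1@8:L b4@9:R b3@10:L b5@11:R]
Beat 7 (R): throw ball2 h=6 -> lands@13:R; in-air after throw: [b1@8:L b4@9:R b3@10:L b5@11:R b2@13:R]
Beat 8 (L): throw ball1 h=6 -> lands@14:L; in-air after throw: [b4@9:R b3@10:L b5@11:R b2@13:R b1@14:L]
Beat 9 (R): throw ball4 h=6 -> lands@15:R; in-air after throw: [b3@10:L b5@11:R b2@13:R b1@14:L b4@15:R]
Beat 10 (L): throw ball3 h=2 -> lands@12:L; in-air after throw: [b5@11:R b3@12:L b2@13:R b1@14:L b4@15:R]
Beat 11 (R): throw ball5 h=6 -> lands@17:R; in-air after throw: [b3@12:L b2@13:R b1@14:L b4@15:R b5@17:R]
Beat 12 (L): throw ball3 h=6 -> lands@18:L; in-air after throw: [b2@13:R b1@14:L b4@15:R b5@17:R b3@18:L]
Beat 13 (R): throw ball2 h=6 -> lands@19:R; in-air after throw: [b1@14:L b4@15:R b5@17:R b3@18:L b2@19:R]
Ball 2: thrown@1 h=6 -> first land @7; rethrown@7 h=6 -> second land @13

Answer: 7 13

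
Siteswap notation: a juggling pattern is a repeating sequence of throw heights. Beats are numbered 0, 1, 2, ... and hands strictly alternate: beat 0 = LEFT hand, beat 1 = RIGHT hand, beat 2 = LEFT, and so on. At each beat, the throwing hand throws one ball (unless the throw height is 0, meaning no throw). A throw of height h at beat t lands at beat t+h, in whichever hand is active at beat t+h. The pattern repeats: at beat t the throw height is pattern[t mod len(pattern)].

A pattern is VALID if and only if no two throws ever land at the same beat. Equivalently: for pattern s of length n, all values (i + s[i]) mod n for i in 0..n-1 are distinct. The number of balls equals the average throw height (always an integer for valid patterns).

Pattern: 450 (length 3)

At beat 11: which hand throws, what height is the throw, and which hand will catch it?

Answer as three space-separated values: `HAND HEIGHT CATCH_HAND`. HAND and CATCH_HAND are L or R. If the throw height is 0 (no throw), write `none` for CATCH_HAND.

Answer: R 0 none

Derivation:
Beat 11: 11 mod 2 = 1, so hand = R
Throw height = pattern[11 mod 3] = pattern[2] = 0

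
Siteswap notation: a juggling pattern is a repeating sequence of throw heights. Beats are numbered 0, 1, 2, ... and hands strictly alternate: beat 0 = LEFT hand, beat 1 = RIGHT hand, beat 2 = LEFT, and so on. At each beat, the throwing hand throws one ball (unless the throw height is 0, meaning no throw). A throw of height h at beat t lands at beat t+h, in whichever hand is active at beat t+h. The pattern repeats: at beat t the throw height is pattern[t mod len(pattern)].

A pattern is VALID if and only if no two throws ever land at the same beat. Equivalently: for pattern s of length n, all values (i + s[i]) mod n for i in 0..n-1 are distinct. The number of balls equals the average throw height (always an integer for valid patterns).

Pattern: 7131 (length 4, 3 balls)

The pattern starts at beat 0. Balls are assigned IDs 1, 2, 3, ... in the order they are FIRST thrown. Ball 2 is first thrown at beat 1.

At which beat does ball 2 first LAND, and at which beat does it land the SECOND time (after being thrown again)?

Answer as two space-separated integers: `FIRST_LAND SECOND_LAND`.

Beat 0 (L): throw ball1 h=7 -> lands@7:R; in-air after throw: [b1@7:R]
Beat 1 (R): throw ball2 h=1 -> lands@2:L; in-air after throw: [b2@2:L b1@7:R]
Beat 2 (L): throw ball2 h=3 -> lands@5:R; in-air after throw: [b2@5:R b1@7:R]
Beat 3 (R): throw ball3 h=1 -> lands@4:L; in-air after throw: [b3@4:L b2@5:R b1@7:R]
Beat 4 (L): throw ball3 h=7 -> lands@11:R; in-air after throw: [b2@5:R b1@7:R b3@11:R]
Beat 5 (R): throw ball2 h=1 -> lands@6:L; in-air after throw: [b2@6:L b1@7:R b3@11:R]
Ball 2: thrown@1 h=1 -> first land @2; rethrown@2 h=3 -> second land @5

Answer: 2 5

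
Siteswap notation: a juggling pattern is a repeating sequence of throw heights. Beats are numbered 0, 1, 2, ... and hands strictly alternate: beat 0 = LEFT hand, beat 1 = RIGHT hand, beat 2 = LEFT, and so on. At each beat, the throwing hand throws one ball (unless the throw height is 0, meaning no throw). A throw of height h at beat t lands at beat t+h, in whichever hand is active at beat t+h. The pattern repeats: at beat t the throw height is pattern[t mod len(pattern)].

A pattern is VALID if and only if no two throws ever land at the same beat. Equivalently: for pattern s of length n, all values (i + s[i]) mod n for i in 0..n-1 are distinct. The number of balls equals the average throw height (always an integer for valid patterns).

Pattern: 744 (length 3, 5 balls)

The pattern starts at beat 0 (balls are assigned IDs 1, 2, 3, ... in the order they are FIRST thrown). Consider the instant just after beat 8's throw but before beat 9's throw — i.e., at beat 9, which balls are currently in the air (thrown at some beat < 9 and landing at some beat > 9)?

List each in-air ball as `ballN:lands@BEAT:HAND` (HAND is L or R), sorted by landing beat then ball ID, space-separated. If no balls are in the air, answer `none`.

Beat 0 (L): throw ball1 h=7 -> lands@7:R; in-air after throw: [b1@7:R]
Beat 1 (R): throw ball2 h=4 -> lands@5:R; in-air after throw: [b2@5:R b1@7:R]
Beat 2 (L): throw ball3 h=4 -> lands@6:L; in-air after throw: [b2@5:R b3@6:L b1@7:R]
Beat 3 (R): throw ball4 h=7 -> lands@10:L; in-air after throw: [b2@5:R b3@6:L b1@7:R b4@10:L]
Beat 4 (L): throw ball5 h=4 -> lands@8:L; in-air after throw: [b2@5:R b3@6:L b1@7:R b5@8:L b4@10:L]
Beat 5 (R): throw ball2 h=4 -> lands@9:R; in-air after throw: [b3@6:L b1@7:R b5@8:L b2@9:R b4@10:L]
Beat 6 (L): throw ball3 h=7 -> lands@13:R; in-air after throw: [b1@7:R b5@8:L b2@9:R b4@10:L b3@13:R]
Beat 7 (R): throw ball1 h=4 -> lands@11:R; in-air after throw: [b5@8:L b2@9:R b4@10:L b1@11:R b3@13:R]
Beat 8 (L): throw ball5 h=4 -> lands@12:L; in-air after throw: [b2@9:R b4@10:L b1@11:R b5@12:L b3@13:R]
Beat 9 (R): throw ball2 h=7 -> lands@16:L; in-air after throw: [b4@10:L b1@11:R b5@12:L b3@13:R b2@16:L]

Answer: ball4:lands@10:L ball1:lands@11:R ball5:lands@12:L ball3:lands@13:R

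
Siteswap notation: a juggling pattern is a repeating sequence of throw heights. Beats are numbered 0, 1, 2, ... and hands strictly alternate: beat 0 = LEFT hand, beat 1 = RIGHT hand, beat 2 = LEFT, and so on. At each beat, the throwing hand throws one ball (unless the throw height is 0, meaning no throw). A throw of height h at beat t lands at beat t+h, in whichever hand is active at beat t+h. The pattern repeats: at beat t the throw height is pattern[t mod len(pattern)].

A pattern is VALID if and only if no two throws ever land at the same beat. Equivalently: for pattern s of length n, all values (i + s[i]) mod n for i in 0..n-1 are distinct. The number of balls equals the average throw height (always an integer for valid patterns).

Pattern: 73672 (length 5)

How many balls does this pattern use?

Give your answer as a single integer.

Answer: 5

Derivation:
Pattern = [7, 3, 6, 7, 2], length n = 5
  position 0: throw height = 7, running sum = 7
  position 1: throw height = 3, running sum = 10
  position 2: throw height = 6, running sum = 16
  position 3: throw height = 7, running sum = 23
  position 4: throw height = 2, running sum = 25
Total sum = 25; balls = sum / n = 25 / 5 = 5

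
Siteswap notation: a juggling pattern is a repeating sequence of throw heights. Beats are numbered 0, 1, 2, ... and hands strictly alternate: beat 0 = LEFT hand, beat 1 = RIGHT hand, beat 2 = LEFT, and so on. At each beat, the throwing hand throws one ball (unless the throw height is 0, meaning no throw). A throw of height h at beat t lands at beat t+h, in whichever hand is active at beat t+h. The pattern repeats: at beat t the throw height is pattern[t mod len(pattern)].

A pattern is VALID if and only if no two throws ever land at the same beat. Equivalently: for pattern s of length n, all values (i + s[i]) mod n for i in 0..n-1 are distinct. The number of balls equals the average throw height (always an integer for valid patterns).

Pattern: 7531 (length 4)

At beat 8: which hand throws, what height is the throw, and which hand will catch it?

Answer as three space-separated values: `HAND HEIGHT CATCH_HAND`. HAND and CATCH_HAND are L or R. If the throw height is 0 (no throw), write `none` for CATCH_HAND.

Beat 8: 8 mod 2 = 0, so hand = L
Throw height = pattern[8 mod 4] = pattern[0] = 7
Lands at beat 8+7=15, 15 mod 2 = 1, so catch hand = R

Answer: L 7 R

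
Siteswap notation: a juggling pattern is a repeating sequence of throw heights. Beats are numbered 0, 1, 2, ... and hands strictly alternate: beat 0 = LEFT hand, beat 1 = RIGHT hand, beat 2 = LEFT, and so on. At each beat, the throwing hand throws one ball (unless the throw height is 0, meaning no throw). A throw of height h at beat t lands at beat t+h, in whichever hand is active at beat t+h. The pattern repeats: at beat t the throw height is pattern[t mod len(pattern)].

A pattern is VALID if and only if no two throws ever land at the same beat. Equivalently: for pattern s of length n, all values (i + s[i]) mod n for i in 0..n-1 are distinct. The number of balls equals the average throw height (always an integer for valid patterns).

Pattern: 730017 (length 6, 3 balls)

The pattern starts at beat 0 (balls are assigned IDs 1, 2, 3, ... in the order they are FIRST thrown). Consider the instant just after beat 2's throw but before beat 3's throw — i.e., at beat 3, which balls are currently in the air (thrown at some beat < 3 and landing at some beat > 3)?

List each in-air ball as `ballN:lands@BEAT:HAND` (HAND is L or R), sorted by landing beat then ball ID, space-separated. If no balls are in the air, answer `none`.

Beat 0 (L): throw ball1 h=7 -> lands@7:R; in-air after throw: [b1@7:R]
Beat 1 (R): throw ball2 h=3 -> lands@4:L; in-air after throw: [b2@4:L b1@7:R]

Answer: ball2:lands@4:L ball1:lands@7:R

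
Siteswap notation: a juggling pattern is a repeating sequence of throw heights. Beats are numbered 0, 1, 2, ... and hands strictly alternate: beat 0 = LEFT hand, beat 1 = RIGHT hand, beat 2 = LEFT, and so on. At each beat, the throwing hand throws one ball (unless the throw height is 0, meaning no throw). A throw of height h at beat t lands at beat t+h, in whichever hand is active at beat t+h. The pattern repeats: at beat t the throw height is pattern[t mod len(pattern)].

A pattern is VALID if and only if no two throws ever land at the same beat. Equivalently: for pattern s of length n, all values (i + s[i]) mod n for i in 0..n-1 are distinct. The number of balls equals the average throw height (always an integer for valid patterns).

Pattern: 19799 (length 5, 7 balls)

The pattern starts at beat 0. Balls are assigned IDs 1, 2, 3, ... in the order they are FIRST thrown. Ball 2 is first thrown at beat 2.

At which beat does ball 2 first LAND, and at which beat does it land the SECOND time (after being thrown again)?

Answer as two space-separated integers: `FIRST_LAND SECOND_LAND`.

Answer: 9 18

Derivation:
Beat 0 (L): throw ball1 h=1 -> lands@1:R; in-air after throw: [b1@1:R]
Beat 1 (R): throw ball1 h=9 -> lands@10:L; in-air after throw: [b1@10:L]
Beat 2 (L): throw ball2 h=7 -> lands@9:R; in-air after throw: [b2@9:R b1@10:L]
Beat 3 (R): throw ball3 h=9 -> lands@12:L; in-air after throw: [b2@9:R b1@10:L b3@12:L]
Beat 4 (L): throw ball4 h=9 -> lands@13:R; in-air after throw: [b2@9:R b1@10:L b3@12:L b4@13:R]
Beat 5 (R): throw ball5 h=1 -> lands@6:L; in-air after throw: [b5@6:L b2@9:R b1@10:L b3@12:L b4@13:R]
Beat 6 (L): throw ball5 h=9 -> lands@15:R; in-air after throw: [b2@9:R b1@10:L b3@12:L b4@13:R b5@15:R]
Beat 7 (R): throw ball6 h=7 -> lands@14:L; in-air after throw: [b2@9:R b1@10:L b3@12:L b4@13:R b6@14:L b5@15:R]
Beat 8 (L): throw ball7 h=9 -> lands@17:R; in-air after throw: [b2@9:R b1@10:L b3@12:L b4@13:R b6@14:L b5@15:R b7@17:R]
Beat 9 (R): throw ball2 h=9 -> lands@18:L; in-air after throw: [b1@10:L b3@12:L b4@13:R b6@14:L b5@15:R b7@17:R b2@18:L]
Beat 10 (L): throw ball1 h=1 -> lands@11:R; in-air after throw: [b1@11:R b3@12:L b4@13:R b6@14:L b5@15:R b7@17:R b2@18:L]
Beat 11 (R): throw ball1 h=9 -> lands@20:L; in-air after throw: [b3@12:L b4@13:R b6@14:L b5@15:R b7@17:R b2@18:L b1@20:L]
Beat 12 (L): throw ball3 h=7 -> lands@19:R; in-air after throw: [b4@13:R b6@14:L b5@15:R b7@17:R b2@18:L b3@19:R b1@20:L]
Beat 13 (R): throw ball4 h=9 -> lands@22:L; in-air after throw: [b6@14:L b5@15:R b7@17:R b2@18:L b3@19:R b1@20:L b4@22:L]
Beat 14 (L): throw ball6 h=9 -> lands@23:R; in-air after throw: [b5@15:R b7@17:R b2@18:L b3@19:R b1@20:L b4@22:L b6@23:R]
Beat 15 (R): throw ball5 h=1 -> lands@16:L; in-air after throw: [b5@16:L b7@17:R b2@18:L b3@19:R b1@20:L b4@22:L b6@23:R]
Beat 16 (L): throw ball5 h=9 -> lands@25:R; in-air after throw: [b7@17:R b2@18:L b3@19:R b1@20:L b4@22:L b6@23:R b5@25:R]
Ball 2: thrown@2 h=7 -> first land @9; rethrown@9 h=9 -> second land @18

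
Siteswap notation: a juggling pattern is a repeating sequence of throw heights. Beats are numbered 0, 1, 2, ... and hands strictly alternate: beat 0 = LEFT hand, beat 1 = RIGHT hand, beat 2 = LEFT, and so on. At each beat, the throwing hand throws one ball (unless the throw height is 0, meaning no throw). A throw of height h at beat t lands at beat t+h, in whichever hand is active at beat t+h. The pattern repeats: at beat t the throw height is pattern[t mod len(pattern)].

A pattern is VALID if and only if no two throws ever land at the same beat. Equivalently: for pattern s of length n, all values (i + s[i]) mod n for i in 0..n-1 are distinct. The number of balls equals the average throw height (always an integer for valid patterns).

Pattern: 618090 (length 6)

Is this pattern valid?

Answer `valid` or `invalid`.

Answer: valid

Derivation:
i=0: (i + s[i]) mod n = (0 + 6) mod 6 = 0
i=1: (i + s[i]) mod n = (1 + 1) mod 6 = 2
i=2: (i + s[i]) mod n = (2 + 8) mod 6 = 4
i=3: (i + s[i]) mod n = (3 + 0) mod 6 = 3
i=4: (i + s[i]) mod n = (4 + 9) mod 6 = 1
i=5: (i + s[i]) mod n = (5 + 0) mod 6 = 5
Residues: [0, 2, 4, 3, 1, 5], distinct: True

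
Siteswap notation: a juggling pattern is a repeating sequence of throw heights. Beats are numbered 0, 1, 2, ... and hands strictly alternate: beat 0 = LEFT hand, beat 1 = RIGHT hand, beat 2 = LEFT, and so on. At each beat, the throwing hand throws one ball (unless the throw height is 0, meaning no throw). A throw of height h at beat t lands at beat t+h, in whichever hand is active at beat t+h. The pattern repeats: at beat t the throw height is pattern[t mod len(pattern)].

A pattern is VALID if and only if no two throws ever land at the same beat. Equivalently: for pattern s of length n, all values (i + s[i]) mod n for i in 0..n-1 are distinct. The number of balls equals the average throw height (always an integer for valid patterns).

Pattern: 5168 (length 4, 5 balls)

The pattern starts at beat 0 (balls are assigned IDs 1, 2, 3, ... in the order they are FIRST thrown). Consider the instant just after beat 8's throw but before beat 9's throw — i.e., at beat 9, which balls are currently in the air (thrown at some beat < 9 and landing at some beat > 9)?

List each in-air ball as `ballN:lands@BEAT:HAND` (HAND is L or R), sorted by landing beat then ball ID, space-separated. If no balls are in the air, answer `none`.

Beat 0 (L): throw ball1 h=5 -> lands@5:R; in-air after throw: [b1@5:R]
Beat 1 (R): throw ball2 h=1 -> lands@2:L; in-air after throw: [b2@2:L b1@5:R]
Beat 2 (L): throw ball2 h=6 -> lands@8:L; in-air after throw: [b1@5:R b2@8:L]
Beat 3 (R): throw ball3 h=8 -> lands@11:R; in-air after throw: [b1@5:R b2@8:L b3@11:R]
Beat 4 (L): throw ball4 h=5 -> lands@9:R; in-air after throw: [b1@5:R b2@8:L b4@9:R b3@11:R]
Beat 5 (R): throw ball1 h=1 -> lands@6:L; in-air after throw: [b1@6:L b2@8:L b4@9:R b3@11:R]
Beat 6 (L): throw ball1 h=6 -> lands@12:L; in-air after throw: [b2@8:L b4@9:R b3@11:R b1@12:L]
Beat 7 (R): throw ball5 h=8 -> lands@15:R; in-air after throw: [b2@8:L b4@9:R b3@11:R b1@12:L b5@15:R]
Beat 8 (L): throw ball2 h=5 -> lands@13:R; in-air after throw: [b4@9:R b3@11:R b1@12:L b2@13:R b5@15:R]
Beat 9 (R): throw ball4 h=1 -> lands@10:L; in-air after throw: [b4@10:L b3@11:R b1@12:L b2@13:R b5@15:R]

Answer: ball3:lands@11:R ball1:lands@12:L ball2:lands@13:R ball5:lands@15:R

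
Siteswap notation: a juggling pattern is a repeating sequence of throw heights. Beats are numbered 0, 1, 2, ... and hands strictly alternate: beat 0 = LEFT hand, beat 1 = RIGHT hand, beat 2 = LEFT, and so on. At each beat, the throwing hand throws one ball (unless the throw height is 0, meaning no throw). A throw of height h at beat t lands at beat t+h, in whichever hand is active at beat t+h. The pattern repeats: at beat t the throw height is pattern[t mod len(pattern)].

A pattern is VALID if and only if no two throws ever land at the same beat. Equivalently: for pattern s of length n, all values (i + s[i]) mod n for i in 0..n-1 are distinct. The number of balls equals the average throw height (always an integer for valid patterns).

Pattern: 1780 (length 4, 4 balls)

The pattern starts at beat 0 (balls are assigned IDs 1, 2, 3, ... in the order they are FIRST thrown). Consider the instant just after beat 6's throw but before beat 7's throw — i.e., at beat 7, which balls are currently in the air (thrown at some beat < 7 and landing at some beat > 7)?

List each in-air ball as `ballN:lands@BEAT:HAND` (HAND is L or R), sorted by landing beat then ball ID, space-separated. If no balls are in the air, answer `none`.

Answer: ball1:lands@8:L ball2:lands@10:L ball3:lands@12:L ball4:lands@14:L

Derivation:
Beat 0 (L): throw ball1 h=1 -> lands@1:R; in-air after throw: [b1@1:R]
Beat 1 (R): throw ball1 h=7 -> lands@8:L; in-air after throw: [b1@8:L]
Beat 2 (L): throw ball2 h=8 -> lands@10:L; in-air after throw: [b1@8:L b2@10:L]
Beat 4 (L): throw ball3 h=1 -> lands@5:R; in-air after throw: [b3@5:R b1@8:L b2@10:L]
Beat 5 (R): throw ball3 h=7 -> lands@12:L; in-air after throw: [b1@8:L b2@10:L b3@12:L]
Beat 6 (L): throw ball4 h=8 -> lands@14:L; in-air after throw: [b1@8:L b2@10:L b3@12:L b4@14:L]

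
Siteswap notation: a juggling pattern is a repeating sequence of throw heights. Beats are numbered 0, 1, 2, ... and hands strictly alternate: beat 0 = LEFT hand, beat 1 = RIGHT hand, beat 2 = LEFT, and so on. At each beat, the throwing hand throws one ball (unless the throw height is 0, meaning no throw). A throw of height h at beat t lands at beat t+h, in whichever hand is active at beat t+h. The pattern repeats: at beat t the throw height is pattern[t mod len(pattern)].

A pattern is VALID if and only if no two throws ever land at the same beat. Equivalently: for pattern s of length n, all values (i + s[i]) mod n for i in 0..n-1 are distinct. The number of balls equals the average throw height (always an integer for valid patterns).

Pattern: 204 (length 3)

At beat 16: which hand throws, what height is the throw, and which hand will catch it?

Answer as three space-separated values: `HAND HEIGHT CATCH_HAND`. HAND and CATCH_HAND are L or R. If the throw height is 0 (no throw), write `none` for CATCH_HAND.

Beat 16: 16 mod 2 = 0, so hand = L
Throw height = pattern[16 mod 3] = pattern[1] = 0

Answer: L 0 none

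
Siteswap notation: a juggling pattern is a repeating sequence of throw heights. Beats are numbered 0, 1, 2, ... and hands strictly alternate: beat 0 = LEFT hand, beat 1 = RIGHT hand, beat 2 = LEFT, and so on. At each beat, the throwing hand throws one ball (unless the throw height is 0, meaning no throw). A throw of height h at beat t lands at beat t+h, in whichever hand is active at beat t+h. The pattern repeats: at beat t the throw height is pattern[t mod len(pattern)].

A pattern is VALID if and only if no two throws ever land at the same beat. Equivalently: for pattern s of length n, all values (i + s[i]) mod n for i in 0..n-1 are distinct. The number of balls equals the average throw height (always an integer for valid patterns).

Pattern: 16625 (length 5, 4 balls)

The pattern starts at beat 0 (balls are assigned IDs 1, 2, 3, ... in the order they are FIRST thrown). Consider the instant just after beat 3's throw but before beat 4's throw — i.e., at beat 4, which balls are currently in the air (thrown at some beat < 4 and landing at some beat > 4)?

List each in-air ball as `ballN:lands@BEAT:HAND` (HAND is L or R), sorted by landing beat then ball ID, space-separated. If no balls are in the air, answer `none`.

Beat 0 (L): throw ball1 h=1 -> lands@1:R; in-air after throw: [b1@1:R]
Beat 1 (R): throw ball1 h=6 -> lands@7:R; in-air after throw: [b1@7:R]
Beat 2 (L): throw ball2 h=6 -> lands@8:L; in-air after throw: [b1@7:R b2@8:L]
Beat 3 (R): throw ball3 h=2 -> lands@5:R; in-air after throw: [b3@5:R b1@7:R b2@8:L]
Beat 4 (L): throw ball4 h=5 -> lands@9:R; in-air after throw: [b3@5:R b1@7:R b2@8:L b4@9:R]

Answer: ball3:lands@5:R ball1:lands@7:R ball2:lands@8:L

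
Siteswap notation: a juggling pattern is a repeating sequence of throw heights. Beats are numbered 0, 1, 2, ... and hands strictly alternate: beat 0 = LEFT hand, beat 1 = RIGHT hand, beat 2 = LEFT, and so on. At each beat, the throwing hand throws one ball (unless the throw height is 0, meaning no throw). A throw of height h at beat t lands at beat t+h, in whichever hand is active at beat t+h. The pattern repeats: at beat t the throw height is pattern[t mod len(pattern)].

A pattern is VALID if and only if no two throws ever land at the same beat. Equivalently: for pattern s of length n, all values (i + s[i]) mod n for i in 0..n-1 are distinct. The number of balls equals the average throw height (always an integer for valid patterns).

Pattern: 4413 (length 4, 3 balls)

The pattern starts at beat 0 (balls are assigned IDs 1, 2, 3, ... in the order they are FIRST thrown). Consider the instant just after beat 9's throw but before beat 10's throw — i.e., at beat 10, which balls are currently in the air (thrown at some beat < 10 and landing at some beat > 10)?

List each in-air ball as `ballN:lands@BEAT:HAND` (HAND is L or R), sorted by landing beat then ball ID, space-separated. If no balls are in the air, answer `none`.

Answer: ball1:lands@12:L ball2:lands@13:R

Derivation:
Beat 0 (L): throw ball1 h=4 -> lands@4:L; in-air after throw: [b1@4:L]
Beat 1 (R): throw ball2 h=4 -> lands@5:R; in-air after throw: [b1@4:L b2@5:R]
Beat 2 (L): throw ball3 h=1 -> lands@3:R; in-air after throw: [b3@3:R b1@4:L b2@5:R]
Beat 3 (R): throw ball3 h=3 -> lands@6:L; in-air after throw: [b1@4:L b2@5:R b3@6:L]
Beat 4 (L): throw ball1 h=4 -> lands@8:L; in-air after throw: [b2@5:R b3@6:L b1@8:L]
Beat 5 (R): throw ball2 h=4 -> lands@9:R; in-air after throw: [b3@6:L b1@8:L b2@9:R]
Beat 6 (L): throw ball3 h=1 -> lands@7:R; in-air after throw: [b3@7:R b1@8:L b2@9:R]
Beat 7 (R): throw ball3 h=3 -> lands@10:L; in-air after throw: [b1@8:L b2@9:R b3@10:L]
Beat 8 (L): throw ball1 h=4 -> lands@12:L; in-air after throw: [b2@9:R b3@10:L b1@12:L]
Beat 9 (R): throw ball2 h=4 -> lands@13:R; in-air after throw: [b3@10:L b1@12:L b2@13:R]
Beat 10 (L): throw ball3 h=1 -> lands@11:R; in-air after throw: [b3@11:R b1@12:L b2@13:R]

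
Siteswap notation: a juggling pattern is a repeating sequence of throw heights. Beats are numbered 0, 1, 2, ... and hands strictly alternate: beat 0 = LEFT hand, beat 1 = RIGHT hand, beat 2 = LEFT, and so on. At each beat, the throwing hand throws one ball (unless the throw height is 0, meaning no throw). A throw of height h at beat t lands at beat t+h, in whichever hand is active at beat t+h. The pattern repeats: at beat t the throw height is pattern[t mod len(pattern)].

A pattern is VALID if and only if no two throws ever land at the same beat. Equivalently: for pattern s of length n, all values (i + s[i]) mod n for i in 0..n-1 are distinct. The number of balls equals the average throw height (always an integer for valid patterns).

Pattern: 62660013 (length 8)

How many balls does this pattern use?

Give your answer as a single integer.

Pattern = [6, 2, 6, 6, 0, 0, 1, 3], length n = 8
  position 0: throw height = 6, running sum = 6
  position 1: throw height = 2, running sum = 8
  position 2: throw height = 6, running sum = 14
  position 3: throw height = 6, running sum = 20
  position 4: throw height = 0, running sum = 20
  position 5: throw height = 0, running sum = 20
  position 6: throw height = 1, running sum = 21
  position 7: throw height = 3, running sum = 24
Total sum = 24; balls = sum / n = 24 / 8 = 3

Answer: 3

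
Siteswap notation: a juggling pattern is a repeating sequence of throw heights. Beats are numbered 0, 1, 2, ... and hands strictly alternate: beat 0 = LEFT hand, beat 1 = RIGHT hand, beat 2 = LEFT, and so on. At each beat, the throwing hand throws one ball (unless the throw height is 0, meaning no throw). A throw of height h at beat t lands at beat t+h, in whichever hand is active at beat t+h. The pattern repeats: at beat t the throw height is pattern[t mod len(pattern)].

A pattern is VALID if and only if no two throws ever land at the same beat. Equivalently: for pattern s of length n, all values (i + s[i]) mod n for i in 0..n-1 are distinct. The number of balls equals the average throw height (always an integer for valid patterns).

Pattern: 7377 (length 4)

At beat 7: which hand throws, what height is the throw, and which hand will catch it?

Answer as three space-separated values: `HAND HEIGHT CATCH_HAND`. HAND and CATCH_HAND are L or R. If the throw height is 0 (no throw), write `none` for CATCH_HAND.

Beat 7: 7 mod 2 = 1, so hand = R
Throw height = pattern[7 mod 4] = pattern[3] = 7
Lands at beat 7+7=14, 14 mod 2 = 0, so catch hand = L

Answer: R 7 L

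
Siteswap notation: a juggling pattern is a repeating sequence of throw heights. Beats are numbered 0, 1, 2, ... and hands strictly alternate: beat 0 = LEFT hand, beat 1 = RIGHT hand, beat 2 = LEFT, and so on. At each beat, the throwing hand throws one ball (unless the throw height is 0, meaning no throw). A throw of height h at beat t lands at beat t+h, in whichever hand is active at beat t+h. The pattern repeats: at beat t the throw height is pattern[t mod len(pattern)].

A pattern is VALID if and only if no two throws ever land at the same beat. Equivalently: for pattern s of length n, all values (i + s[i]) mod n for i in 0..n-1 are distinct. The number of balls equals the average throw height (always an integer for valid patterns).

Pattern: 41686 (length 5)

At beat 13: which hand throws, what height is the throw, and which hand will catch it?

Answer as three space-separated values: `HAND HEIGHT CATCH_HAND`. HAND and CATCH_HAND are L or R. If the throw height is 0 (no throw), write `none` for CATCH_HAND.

Answer: R 8 R

Derivation:
Beat 13: 13 mod 2 = 1, so hand = R
Throw height = pattern[13 mod 5] = pattern[3] = 8
Lands at beat 13+8=21, 21 mod 2 = 1, so catch hand = R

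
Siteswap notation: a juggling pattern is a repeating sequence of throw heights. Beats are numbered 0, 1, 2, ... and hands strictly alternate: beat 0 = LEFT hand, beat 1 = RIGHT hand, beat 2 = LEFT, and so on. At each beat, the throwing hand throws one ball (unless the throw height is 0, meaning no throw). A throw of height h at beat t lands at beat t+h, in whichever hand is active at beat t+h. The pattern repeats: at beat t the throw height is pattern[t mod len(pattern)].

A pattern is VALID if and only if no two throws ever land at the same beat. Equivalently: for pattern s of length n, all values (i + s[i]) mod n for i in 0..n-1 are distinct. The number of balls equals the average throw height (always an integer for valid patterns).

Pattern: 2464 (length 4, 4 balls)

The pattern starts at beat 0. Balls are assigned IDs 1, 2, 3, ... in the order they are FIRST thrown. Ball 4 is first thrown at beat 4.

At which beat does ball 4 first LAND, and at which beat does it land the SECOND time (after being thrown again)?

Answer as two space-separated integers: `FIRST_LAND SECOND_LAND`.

Beat 0 (L): throw ball1 h=2 -> lands@2:L; in-air after throw: [b1@2:L]
Beat 1 (R): throw ball2 h=4 -> lands@5:R; in-air after throw: [b1@2:L b2@5:R]
Beat 2 (L): throw ball1 h=6 -> lands@8:L; in-air after throw: [b2@5:R b1@8:L]
Beat 3 (R): throw ball3 h=4 -> lands@7:R; in-air after throw: [b2@5:R b3@7:R b1@8:L]
Beat 4 (L): throw ball4 h=2 -> lands@6:L; in-air after throw: [b2@5:R b4@6:L b3@7:R b1@8:L]
Beat 5 (R): throw ball2 h=4 -> lands@9:R; in-air after throw: [b4@6:L b3@7:R b1@8:L b2@9:R]
Beat 6 (L): throw ball4 h=6 -> lands@12:L; in-air after throw: [b3@7:R b1@8:L b2@9:R b4@12:L]
Beat 7 (R): throw ball3 h=4 -> lands@11:R; in-air after throw: [b1@8:L b2@9:R b3@11:R b4@12:L]
Beat 8 (L): throw ball1 h=2 -> lands@10:L; in-air after throw: [b2@9:R b1@10:L b3@11:R b4@12:L]
Beat 9 (R): throw ball2 h=4 -> lands@13:R; in-air after throw: [b1@10:L b3@11:R b4@12:L b2@13:R]
Beat 10 (L): throw ball1 h=6 -> lands@16:L; in-air after throw: [b3@11:R b4@12:L b2@13:R b1@16:L]
Beat 11 (R): throw ball3 h=4 -> lands@15:R; in-air after throw: [b4@12:L b2@13:R b3@15:R b1@16:L]
Beat 12 (L): throw ball4 h=2 -> lands@14:L; in-air after throw: [b2@13:R b4@14:L b3@15:R b1@16:L]
Ball 4: thrown@4 h=2 -> first land @6; rethrown@6 h=6 -> second land @12

Answer: 6 12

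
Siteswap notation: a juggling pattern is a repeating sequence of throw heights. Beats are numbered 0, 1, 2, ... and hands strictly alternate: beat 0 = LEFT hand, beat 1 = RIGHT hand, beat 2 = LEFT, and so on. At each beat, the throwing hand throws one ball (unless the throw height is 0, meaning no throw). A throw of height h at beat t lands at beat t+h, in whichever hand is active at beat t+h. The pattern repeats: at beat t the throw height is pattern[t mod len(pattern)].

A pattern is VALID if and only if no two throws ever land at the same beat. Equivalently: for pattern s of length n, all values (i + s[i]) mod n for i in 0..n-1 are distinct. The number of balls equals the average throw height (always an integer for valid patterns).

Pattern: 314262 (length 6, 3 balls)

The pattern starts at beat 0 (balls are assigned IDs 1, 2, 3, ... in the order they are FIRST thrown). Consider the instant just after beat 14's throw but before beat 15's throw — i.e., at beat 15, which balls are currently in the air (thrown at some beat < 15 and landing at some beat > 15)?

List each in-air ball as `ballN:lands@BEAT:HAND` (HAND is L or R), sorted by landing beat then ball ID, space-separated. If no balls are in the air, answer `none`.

Beat 0 (L): throw ball1 h=3 -> lands@3:R; in-air after throw: [b1@3:R]
Beat 1 (R): throw ball2 h=1 -> lands@2:L; in-air after throw: [b2@2:L b1@3:R]
Beat 2 (L): throw ball2 h=4 -> lands@6:L; in-air after throw: [b1@3:R b2@6:L]
Beat 3 (R): throw ball1 h=2 -> lands@5:R; in-air after throw: [b1@5:R b2@6:L]
Beat 4 (L): throw ball3 h=6 -> lands@10:L; in-air after throw: [b1@5:R b2@6:L b3@10:L]
Beat 5 (R): throw ball1 h=2 -> lands@7:R; in-air after throw: [b2@6:L b1@7:R b3@10:L]
Beat 6 (L): throw ball2 h=3 -> lands@9:R; in-air after throw: [b1@7:R b2@9:R b3@10:L]
Beat 7 (R): throw ball1 h=1 -> lands@8:L; in-air after throw: [b1@8:L b2@9:R b3@10:L]
Beat 8 (L): throw ball1 h=4 -> lands@12:L; in-air after throw: [b2@9:R b3@10:L b1@12:L]
Beat 9 (R): throw ball2 h=2 -> lands@11:R; in-air after throw: [b3@10:L b2@11:R b1@12:L]
Beat 10 (L): throw ball3 h=6 -> lands@16:L; in-air after throw: [b2@11:R b1@12:L b3@16:L]
Beat 11 (R): throw ball2 h=2 -> lands@13:R; in-air after throw: [b1@12:L b2@13:R b3@16:L]
Beat 12 (L): throw ball1 h=3 -> lands@15:R; in-air after throw: [b2@13:R b1@15:R b3@16:L]
Beat 13 (R): throw ball2 h=1 -> lands@14:L; in-air after throw: [b2@14:L b1@15:R b3@16:L]
Beat 14 (L): throw ball2 h=4 -> lands@18:L; in-air after throw: [b1@15:R b3@16:L b2@18:L]
Beat 15 (R): throw ball1 h=2 -> lands@17:R; in-air after throw: [b3@16:L b1@17:R b2@18:L]

Answer: ball3:lands@16:L ball2:lands@18:L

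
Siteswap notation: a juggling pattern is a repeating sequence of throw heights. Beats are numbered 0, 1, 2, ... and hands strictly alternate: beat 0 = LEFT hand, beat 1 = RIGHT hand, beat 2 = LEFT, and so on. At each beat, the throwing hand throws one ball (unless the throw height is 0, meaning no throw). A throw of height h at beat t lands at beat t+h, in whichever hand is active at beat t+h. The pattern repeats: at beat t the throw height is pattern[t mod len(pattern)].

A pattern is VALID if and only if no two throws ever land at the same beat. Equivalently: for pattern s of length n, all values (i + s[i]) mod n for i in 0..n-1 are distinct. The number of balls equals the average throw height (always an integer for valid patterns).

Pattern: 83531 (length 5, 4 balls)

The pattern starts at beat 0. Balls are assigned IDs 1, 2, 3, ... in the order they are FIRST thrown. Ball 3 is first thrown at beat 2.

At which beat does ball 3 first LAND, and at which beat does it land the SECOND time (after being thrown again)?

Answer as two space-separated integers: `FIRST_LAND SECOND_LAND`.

Answer: 7 12

Derivation:
Beat 0 (L): throw ball1 h=8 -> lands@8:L; in-air after throw: [b1@8:L]
Beat 1 (R): throw ball2 h=3 -> lands@4:L; in-air after throw: [b2@4:L b1@8:L]
Beat 2 (L): throw ball3 h=5 -> lands@7:R; in-air after throw: [b2@4:L b3@7:R b1@8:L]
Beat 3 (R): throw ball4 h=3 -> lands@6:L; in-air after throw: [b2@4:L b4@6:L b3@7:R b1@8:L]
Beat 4 (L): throw ball2 h=1 -> lands@5:R; in-air after throw: [b2@5:R b4@6:L b3@7:R b1@8:L]
Beat 5 (R): throw ball2 h=8 -> lands@13:R; in-air after throw: [b4@6:L b3@7:R b1@8:L b2@13:R]
Beat 6 (L): throw ball4 h=3 -> lands@9:R; in-air after throw: [b3@7:R b1@8:L b4@9:R b2@13:R]
Beat 7 (R): throw ball3 h=5 -> lands@12:L; in-air after throw: [b1@8:L b4@9:R b3@12:L b2@13:R]
Beat 8 (L): throw ball1 h=3 -> lands@11:R; in-air after throw: [b4@9:R b1@11:R b3@12:L b2@13:R]
Beat 9 (R): throw ball4 h=1 -> lands@10:L; in-air after throw: [b4@10:L b1@11:R b3@12:L b2@13:R]
Beat 10 (L): throw ball4 h=8 -> lands@18:L; in-air after throw: [b1@11:R b3@12:L b2@13:R b4@18:L]
Beat 11 (R): throw ball1 h=3 -> lands@14:L; in-air after throw: [b3@12:L b2@13:R b1@14:L b4@18:L]
Beat 12 (L): throw ball3 h=5 -> lands@17:R; in-air after throw: [b2@13:R b1@14:L b3@17:R b4@18:L]
Ball 3: thrown@2 h=5 -> first land @7; rethrown@7 h=5 -> second land @12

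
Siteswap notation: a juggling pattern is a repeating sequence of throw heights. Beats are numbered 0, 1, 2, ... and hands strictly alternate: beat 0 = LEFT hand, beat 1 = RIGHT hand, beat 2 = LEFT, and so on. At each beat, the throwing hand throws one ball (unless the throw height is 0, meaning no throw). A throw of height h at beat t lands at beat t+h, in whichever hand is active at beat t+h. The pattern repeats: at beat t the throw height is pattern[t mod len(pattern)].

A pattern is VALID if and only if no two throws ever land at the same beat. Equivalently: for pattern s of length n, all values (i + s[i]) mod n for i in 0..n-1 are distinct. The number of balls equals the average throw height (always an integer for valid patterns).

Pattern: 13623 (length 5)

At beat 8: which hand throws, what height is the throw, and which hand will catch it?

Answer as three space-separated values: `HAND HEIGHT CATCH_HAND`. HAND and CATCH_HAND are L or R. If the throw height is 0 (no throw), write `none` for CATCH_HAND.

Beat 8: 8 mod 2 = 0, so hand = L
Throw height = pattern[8 mod 5] = pattern[3] = 2
Lands at beat 8+2=10, 10 mod 2 = 0, so catch hand = L

Answer: L 2 L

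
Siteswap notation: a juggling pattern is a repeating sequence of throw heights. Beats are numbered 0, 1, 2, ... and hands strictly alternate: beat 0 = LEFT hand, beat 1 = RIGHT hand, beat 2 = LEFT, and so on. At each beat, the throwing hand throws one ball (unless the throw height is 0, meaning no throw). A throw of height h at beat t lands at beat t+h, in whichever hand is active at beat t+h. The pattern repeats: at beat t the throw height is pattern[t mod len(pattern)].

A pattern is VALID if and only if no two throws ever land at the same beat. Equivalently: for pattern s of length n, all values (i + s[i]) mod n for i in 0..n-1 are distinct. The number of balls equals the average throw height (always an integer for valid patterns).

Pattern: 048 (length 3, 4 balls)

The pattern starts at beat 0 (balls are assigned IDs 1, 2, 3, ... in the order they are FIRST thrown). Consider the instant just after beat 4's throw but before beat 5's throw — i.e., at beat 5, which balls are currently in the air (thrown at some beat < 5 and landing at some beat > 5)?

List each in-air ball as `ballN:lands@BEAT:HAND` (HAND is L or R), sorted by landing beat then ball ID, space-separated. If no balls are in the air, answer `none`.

Answer: ball3:lands@8:L ball2:lands@10:L

Derivation:
Beat 1 (R): throw ball1 h=4 -> lands@5:R; in-air after throw: [b1@5:R]
Beat 2 (L): throw ball2 h=8 -> lands@10:L; in-air after throw: [b1@5:R b2@10:L]
Beat 4 (L): throw ball3 h=4 -> lands@8:L; in-air after throw: [b1@5:R b3@8:L b2@10:L]
Beat 5 (R): throw ball1 h=8 -> lands@13:R; in-air after throw: [b3@8:L b2@10:L b1@13:R]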